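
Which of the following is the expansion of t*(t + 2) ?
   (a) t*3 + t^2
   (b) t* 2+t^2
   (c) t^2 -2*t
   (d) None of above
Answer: b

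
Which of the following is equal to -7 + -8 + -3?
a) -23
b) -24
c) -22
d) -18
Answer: d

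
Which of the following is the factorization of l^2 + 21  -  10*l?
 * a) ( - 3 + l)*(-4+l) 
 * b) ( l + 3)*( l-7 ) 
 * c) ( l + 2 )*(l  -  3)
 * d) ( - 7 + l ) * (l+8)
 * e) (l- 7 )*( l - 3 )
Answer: e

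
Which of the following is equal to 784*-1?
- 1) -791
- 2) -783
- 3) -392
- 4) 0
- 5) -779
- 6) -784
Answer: 6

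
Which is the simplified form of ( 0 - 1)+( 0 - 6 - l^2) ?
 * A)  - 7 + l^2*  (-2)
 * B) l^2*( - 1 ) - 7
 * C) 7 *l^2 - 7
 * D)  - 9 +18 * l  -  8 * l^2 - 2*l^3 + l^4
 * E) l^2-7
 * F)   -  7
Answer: B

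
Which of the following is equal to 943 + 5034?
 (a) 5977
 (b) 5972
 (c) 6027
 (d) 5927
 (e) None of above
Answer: a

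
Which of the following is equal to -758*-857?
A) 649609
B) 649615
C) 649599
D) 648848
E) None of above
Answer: E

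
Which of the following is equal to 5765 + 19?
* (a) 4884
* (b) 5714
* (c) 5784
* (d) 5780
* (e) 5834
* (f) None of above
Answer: c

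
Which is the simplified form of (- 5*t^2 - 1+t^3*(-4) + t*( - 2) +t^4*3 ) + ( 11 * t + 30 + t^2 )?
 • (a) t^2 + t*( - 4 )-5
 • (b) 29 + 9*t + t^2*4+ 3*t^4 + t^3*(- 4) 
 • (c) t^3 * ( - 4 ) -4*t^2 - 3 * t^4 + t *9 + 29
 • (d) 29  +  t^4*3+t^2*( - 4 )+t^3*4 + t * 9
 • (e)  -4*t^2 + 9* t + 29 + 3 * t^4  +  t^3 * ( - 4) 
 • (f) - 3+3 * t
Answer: e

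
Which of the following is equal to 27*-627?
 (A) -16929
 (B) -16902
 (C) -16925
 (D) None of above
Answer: A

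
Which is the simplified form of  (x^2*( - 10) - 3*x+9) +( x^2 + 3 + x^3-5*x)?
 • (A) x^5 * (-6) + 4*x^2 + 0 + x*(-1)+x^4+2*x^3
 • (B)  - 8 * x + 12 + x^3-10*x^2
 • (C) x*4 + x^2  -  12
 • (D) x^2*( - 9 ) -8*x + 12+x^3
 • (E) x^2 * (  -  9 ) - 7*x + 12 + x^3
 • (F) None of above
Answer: D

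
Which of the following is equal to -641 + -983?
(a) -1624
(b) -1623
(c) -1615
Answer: a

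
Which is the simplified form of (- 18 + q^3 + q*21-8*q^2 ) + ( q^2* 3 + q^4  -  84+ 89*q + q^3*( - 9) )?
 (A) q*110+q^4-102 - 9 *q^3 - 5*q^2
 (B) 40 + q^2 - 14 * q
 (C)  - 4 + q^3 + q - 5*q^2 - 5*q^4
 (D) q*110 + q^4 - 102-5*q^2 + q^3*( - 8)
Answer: D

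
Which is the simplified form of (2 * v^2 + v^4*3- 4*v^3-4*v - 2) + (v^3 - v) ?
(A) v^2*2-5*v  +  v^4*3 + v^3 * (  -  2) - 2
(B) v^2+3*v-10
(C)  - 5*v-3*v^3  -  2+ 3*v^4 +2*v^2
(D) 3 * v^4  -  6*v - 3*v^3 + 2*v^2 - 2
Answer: C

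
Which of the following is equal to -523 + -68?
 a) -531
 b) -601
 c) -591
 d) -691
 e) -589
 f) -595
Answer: c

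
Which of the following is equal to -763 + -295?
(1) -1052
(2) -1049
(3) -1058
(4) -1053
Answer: 3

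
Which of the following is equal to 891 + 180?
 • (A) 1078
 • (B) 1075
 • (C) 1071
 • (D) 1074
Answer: C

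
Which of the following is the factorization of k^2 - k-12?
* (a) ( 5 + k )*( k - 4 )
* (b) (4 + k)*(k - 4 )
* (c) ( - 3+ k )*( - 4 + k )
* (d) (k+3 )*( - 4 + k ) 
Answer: d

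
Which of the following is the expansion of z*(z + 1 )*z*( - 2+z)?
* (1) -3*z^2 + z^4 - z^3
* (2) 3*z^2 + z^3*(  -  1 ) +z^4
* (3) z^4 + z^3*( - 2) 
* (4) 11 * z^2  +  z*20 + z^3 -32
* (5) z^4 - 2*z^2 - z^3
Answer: 5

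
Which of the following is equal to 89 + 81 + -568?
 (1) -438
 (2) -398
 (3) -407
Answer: 2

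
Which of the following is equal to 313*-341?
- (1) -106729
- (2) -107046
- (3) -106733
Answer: 3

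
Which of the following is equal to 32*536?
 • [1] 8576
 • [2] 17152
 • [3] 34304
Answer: 2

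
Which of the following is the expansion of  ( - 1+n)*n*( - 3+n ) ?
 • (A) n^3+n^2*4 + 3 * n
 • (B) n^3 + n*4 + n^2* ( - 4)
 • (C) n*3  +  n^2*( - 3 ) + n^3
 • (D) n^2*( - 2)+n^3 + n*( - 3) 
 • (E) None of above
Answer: E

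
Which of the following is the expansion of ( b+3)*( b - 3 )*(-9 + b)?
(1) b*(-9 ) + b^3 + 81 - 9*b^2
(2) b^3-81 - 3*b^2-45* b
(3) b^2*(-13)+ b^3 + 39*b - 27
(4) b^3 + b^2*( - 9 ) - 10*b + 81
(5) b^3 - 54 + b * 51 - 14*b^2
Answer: 1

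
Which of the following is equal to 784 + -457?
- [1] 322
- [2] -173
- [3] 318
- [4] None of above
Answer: 4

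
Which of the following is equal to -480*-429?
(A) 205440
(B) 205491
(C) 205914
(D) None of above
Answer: D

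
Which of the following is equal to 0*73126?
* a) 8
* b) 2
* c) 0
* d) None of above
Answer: c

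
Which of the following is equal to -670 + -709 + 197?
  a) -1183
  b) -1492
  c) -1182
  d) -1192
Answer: c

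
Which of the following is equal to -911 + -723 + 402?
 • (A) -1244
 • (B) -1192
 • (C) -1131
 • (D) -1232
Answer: D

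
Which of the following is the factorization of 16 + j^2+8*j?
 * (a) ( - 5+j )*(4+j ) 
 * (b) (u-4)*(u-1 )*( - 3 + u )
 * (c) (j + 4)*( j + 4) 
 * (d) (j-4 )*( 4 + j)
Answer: c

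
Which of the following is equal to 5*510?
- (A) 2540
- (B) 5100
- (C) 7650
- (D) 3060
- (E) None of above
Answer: E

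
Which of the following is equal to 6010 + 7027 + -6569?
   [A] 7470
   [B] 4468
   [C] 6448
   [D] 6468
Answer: D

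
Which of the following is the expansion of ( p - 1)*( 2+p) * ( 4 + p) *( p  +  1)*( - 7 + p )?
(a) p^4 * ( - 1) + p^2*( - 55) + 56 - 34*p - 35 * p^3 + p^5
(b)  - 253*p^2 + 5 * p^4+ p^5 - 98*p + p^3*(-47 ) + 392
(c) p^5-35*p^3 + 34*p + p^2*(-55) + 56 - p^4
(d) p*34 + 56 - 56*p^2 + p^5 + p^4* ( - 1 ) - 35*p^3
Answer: c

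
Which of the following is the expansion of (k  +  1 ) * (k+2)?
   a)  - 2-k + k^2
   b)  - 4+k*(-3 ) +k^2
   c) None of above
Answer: c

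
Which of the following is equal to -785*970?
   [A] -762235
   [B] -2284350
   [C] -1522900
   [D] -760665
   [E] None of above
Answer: E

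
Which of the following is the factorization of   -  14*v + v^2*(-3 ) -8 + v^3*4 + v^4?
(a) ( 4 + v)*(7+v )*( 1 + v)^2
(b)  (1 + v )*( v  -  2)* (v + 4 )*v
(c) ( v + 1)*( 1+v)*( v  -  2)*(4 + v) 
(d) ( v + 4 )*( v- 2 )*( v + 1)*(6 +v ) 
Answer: c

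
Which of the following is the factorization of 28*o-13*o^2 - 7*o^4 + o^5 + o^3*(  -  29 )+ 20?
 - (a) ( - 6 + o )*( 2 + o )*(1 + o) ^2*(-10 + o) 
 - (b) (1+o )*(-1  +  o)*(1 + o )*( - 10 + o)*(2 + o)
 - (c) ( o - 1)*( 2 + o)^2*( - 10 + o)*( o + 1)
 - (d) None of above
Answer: b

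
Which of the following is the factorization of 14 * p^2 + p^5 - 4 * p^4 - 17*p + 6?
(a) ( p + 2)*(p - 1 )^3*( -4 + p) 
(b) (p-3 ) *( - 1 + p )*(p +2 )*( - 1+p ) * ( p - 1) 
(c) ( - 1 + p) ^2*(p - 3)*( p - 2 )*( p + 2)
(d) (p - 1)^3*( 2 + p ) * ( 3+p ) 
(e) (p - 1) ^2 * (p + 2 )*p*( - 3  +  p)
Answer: b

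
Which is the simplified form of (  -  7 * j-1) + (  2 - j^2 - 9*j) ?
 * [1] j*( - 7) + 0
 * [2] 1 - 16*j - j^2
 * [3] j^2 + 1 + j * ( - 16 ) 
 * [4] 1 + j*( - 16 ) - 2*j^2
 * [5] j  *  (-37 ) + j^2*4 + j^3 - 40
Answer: 2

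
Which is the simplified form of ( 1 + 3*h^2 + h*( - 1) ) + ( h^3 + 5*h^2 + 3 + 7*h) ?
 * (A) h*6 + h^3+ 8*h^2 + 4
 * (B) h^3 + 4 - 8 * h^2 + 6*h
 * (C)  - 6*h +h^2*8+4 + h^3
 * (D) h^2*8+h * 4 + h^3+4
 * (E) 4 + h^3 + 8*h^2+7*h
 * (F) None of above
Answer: A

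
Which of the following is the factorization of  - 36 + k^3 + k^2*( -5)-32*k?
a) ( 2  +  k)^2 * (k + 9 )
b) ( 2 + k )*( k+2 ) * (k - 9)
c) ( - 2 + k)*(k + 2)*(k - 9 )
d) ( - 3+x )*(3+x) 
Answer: b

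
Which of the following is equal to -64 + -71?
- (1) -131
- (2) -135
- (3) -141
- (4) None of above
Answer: 2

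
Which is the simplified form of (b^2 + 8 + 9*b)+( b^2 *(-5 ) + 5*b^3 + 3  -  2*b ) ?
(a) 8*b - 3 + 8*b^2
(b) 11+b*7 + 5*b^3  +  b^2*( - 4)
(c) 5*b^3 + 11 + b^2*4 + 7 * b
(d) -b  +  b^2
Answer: b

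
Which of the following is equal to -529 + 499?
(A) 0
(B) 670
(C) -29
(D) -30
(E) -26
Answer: D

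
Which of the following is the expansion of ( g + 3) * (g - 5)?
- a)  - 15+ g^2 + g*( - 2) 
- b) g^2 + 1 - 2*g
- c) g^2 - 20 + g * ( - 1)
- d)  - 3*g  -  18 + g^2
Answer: a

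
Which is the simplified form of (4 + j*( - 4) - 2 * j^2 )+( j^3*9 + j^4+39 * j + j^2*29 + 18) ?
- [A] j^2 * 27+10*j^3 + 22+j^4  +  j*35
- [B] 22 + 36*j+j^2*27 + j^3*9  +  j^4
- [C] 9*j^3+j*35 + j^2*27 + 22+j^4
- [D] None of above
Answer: C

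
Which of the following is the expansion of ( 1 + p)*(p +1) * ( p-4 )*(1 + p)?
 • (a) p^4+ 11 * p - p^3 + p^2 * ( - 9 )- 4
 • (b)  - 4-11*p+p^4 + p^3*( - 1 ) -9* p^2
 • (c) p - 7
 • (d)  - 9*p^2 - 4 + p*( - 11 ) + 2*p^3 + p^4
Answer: b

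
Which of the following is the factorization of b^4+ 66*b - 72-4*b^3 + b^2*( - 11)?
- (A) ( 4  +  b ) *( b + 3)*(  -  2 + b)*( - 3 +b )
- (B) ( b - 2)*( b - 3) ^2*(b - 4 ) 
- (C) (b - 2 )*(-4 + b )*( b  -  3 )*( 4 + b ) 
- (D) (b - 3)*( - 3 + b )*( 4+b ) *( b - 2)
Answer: D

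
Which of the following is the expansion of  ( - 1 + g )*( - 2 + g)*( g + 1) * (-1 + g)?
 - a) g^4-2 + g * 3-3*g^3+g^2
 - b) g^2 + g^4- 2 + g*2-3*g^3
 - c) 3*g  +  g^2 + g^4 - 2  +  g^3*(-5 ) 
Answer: a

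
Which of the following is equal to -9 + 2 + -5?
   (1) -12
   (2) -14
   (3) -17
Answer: 1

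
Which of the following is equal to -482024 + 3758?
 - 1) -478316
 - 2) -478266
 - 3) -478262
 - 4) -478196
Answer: 2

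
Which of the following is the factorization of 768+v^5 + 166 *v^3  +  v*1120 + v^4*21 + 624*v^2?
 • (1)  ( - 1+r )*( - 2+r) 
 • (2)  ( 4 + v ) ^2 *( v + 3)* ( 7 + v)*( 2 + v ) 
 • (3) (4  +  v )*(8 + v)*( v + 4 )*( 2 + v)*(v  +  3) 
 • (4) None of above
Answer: 3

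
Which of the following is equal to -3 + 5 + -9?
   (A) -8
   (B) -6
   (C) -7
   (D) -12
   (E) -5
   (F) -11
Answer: C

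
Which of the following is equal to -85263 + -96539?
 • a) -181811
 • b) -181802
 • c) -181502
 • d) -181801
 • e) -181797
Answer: b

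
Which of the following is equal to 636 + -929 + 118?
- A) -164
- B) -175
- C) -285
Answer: B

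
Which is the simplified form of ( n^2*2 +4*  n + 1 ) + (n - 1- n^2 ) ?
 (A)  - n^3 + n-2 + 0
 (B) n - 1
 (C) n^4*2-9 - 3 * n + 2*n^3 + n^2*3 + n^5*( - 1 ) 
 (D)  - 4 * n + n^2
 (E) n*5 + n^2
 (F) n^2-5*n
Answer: E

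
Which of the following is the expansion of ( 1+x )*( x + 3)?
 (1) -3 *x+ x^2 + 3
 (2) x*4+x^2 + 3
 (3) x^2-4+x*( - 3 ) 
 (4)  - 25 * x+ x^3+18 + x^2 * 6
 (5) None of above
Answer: 2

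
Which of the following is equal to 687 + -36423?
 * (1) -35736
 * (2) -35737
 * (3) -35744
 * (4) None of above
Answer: 1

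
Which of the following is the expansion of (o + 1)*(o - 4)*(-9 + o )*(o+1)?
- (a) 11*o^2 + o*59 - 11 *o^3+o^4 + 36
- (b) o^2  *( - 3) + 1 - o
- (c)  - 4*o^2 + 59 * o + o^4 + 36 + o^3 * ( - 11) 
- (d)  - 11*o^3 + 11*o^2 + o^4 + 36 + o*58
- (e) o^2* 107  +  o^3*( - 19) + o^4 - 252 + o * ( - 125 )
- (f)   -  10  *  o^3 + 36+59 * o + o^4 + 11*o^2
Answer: a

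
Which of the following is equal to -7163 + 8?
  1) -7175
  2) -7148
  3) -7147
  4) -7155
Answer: 4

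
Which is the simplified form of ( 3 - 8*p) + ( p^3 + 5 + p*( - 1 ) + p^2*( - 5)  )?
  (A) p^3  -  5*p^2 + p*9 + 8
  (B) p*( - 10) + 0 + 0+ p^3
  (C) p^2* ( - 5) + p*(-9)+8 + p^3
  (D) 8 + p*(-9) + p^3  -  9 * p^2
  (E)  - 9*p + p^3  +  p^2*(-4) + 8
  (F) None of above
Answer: C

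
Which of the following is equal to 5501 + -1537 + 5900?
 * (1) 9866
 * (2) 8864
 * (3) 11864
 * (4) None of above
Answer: 4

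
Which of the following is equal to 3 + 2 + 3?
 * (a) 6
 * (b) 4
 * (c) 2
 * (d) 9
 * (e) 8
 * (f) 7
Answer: e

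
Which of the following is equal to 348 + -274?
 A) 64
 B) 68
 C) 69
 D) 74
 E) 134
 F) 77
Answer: D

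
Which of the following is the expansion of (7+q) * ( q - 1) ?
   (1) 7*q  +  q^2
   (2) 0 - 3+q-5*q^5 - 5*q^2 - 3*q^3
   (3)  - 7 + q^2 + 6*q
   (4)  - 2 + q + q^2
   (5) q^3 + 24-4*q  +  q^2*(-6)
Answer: 3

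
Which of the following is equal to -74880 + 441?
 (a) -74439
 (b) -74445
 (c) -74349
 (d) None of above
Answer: a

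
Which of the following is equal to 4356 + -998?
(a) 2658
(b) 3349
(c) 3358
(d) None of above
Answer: c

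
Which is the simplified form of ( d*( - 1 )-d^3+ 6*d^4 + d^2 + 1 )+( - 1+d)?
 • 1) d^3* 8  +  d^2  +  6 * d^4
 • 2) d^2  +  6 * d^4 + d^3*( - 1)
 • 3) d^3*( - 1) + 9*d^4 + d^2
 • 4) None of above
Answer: 2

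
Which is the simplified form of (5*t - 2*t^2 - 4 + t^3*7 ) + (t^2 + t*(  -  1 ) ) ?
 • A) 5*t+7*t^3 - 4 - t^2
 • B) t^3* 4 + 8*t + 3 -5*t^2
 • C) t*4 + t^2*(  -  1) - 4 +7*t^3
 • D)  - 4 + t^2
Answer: C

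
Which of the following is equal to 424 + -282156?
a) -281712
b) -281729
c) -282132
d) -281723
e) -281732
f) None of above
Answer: e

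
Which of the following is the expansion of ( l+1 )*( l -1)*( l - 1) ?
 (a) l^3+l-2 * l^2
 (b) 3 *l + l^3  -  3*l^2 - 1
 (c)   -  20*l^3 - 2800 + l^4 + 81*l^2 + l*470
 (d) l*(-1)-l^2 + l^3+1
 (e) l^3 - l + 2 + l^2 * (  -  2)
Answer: d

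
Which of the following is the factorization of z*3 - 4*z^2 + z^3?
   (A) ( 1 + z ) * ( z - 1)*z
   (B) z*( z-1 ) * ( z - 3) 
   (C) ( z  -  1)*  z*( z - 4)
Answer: B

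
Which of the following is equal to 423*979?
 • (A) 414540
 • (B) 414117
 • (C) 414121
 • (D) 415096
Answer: B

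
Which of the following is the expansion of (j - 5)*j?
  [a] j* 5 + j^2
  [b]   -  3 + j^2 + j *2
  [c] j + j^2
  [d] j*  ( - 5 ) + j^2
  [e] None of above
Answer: d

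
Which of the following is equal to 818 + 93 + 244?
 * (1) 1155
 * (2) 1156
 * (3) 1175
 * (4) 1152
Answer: 1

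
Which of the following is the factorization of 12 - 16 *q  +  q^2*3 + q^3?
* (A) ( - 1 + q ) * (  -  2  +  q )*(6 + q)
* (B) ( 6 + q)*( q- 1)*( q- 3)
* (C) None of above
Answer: A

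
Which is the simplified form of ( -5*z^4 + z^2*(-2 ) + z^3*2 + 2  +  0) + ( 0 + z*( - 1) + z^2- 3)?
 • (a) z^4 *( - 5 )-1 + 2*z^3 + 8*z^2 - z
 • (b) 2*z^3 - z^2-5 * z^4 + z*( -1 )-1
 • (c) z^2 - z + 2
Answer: b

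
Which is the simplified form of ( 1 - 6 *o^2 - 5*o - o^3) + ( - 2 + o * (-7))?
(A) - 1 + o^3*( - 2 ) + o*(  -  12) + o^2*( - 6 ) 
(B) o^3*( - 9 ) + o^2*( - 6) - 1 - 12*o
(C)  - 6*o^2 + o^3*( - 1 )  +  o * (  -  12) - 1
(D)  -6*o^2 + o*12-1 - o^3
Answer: C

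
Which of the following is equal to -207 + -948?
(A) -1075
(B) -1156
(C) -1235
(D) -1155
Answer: D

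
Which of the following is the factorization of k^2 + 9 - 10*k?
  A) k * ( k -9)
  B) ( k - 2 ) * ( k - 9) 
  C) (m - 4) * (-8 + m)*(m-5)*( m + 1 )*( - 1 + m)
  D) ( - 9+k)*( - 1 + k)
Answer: D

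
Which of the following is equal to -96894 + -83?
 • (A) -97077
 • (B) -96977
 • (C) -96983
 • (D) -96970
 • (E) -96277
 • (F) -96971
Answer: B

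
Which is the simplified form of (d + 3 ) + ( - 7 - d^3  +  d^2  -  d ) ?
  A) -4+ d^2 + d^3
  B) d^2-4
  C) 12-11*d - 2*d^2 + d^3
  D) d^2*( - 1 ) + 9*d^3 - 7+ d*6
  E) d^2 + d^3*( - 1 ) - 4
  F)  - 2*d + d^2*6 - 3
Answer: E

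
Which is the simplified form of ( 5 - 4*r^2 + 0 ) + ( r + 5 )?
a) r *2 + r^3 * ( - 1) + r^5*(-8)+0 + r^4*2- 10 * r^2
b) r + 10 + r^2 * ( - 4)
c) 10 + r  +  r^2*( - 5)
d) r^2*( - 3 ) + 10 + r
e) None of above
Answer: b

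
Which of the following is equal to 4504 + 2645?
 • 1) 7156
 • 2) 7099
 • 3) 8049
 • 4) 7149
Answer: 4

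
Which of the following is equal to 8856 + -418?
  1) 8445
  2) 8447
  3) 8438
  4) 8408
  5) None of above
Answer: 3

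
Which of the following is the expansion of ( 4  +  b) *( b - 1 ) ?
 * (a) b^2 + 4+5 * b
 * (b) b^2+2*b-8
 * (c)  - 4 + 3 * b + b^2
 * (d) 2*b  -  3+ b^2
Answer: c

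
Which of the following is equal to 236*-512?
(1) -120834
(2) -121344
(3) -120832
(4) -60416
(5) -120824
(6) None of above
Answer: 3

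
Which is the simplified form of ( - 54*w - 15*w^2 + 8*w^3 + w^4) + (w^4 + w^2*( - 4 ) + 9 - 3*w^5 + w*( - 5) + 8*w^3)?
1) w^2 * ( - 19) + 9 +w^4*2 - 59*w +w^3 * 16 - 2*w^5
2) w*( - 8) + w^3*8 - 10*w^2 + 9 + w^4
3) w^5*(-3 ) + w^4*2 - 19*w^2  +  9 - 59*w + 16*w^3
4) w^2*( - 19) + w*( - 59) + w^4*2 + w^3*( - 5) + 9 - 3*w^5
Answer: 3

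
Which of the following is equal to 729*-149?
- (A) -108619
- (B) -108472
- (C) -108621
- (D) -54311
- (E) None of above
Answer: C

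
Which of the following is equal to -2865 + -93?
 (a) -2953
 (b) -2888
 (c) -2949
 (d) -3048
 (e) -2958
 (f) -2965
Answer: e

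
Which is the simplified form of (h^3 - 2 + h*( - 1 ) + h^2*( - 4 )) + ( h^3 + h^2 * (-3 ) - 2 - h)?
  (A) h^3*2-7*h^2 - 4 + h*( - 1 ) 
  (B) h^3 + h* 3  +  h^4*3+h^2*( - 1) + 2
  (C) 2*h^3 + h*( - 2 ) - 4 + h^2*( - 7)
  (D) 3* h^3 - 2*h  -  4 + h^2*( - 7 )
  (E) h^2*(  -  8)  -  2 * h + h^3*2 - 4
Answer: C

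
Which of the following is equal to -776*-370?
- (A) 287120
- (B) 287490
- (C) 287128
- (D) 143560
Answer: A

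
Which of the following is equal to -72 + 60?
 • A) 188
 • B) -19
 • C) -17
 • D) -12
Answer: D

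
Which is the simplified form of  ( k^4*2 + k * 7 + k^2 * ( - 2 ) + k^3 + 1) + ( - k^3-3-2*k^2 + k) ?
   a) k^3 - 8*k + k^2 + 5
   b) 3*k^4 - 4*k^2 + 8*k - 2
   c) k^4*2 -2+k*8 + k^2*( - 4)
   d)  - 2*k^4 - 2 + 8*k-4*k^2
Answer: c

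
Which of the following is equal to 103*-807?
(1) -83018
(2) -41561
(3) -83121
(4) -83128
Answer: 3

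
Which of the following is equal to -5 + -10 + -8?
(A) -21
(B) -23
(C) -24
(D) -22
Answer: B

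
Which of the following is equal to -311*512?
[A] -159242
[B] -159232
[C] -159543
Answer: B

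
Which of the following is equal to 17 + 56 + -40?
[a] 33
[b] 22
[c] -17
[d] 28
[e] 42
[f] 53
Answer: a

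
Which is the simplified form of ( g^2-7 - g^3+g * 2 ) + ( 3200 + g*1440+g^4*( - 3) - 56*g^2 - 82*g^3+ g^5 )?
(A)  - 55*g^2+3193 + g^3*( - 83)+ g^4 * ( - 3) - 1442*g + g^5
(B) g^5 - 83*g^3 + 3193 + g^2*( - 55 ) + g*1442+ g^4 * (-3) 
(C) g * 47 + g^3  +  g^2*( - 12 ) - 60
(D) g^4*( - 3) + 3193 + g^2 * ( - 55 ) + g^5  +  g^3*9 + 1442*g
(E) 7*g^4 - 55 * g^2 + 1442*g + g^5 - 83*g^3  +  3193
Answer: B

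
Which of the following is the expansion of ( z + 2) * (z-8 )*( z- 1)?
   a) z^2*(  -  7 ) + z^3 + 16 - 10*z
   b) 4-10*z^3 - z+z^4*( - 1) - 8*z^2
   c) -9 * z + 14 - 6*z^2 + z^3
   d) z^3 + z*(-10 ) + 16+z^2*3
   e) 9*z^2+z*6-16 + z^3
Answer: a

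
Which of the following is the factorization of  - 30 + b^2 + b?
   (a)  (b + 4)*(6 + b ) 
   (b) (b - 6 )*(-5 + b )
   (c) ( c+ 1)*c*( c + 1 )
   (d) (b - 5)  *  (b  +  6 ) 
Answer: d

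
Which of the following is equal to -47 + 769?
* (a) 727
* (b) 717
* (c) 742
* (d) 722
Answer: d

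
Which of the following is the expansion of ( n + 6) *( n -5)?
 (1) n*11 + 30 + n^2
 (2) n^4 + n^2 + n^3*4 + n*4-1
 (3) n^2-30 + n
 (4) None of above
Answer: 3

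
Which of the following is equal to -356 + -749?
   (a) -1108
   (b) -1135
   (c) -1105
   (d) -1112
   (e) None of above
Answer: c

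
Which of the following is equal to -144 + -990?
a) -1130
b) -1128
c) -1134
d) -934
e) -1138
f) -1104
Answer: c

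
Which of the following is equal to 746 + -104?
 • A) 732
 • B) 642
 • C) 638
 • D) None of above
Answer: B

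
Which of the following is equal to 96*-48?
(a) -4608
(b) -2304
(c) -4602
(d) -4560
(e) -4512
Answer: a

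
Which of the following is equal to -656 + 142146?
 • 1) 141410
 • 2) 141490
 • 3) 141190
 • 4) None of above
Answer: 2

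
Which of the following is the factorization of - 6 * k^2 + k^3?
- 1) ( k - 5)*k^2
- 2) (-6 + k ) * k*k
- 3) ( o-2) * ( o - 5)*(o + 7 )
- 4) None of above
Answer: 2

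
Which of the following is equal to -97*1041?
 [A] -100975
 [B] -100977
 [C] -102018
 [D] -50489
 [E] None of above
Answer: B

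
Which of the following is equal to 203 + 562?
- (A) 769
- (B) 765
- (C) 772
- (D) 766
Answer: B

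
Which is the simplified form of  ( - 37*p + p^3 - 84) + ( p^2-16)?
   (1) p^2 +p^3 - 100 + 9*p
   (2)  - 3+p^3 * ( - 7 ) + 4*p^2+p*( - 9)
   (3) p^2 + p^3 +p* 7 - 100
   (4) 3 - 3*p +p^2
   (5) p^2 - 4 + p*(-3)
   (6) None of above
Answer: 6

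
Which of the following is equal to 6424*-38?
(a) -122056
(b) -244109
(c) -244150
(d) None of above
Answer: d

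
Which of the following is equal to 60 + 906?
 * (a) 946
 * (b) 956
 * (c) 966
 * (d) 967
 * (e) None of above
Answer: c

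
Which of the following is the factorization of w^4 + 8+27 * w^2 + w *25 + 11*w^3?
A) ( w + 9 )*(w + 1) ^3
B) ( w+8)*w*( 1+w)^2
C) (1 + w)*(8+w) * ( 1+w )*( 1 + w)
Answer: C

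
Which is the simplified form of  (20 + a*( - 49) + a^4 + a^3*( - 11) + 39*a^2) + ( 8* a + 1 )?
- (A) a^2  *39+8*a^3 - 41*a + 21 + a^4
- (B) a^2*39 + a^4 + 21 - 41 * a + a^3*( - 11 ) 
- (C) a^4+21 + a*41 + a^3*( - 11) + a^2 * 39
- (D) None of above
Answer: B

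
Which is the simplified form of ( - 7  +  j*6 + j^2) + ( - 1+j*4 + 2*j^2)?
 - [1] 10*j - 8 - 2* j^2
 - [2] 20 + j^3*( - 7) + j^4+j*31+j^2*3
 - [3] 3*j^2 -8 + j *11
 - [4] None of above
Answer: 4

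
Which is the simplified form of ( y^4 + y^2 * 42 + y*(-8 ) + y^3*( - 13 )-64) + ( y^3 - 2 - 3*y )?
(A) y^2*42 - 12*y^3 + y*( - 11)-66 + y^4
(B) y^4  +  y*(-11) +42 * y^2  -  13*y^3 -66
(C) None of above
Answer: A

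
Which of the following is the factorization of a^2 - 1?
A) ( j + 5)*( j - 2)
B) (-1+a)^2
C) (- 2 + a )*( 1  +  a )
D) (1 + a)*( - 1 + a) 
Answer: D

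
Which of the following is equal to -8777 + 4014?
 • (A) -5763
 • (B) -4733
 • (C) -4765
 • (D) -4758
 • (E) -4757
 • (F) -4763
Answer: F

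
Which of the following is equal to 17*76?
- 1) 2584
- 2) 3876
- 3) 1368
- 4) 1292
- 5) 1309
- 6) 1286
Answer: 4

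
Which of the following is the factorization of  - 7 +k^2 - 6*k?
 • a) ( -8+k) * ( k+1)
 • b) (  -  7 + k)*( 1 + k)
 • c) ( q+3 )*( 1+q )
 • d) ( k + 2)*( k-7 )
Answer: b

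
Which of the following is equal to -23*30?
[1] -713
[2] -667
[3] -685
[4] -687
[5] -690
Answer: 5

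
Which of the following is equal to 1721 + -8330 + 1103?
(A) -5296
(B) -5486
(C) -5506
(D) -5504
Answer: C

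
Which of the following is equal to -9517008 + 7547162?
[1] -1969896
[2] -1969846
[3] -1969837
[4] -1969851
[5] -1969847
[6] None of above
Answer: 2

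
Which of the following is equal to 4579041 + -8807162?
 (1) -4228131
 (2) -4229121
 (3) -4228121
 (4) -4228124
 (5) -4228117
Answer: 3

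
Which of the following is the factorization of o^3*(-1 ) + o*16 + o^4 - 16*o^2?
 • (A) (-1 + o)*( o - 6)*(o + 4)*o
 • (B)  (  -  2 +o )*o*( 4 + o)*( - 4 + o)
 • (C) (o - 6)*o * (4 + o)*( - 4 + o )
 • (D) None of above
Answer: D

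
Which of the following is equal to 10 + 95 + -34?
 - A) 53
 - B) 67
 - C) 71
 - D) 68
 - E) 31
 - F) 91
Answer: C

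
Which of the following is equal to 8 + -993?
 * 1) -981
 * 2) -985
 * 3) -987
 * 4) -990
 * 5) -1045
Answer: 2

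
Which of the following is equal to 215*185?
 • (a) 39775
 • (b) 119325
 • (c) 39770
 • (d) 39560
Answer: a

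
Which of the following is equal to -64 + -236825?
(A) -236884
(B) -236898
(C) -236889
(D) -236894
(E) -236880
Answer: C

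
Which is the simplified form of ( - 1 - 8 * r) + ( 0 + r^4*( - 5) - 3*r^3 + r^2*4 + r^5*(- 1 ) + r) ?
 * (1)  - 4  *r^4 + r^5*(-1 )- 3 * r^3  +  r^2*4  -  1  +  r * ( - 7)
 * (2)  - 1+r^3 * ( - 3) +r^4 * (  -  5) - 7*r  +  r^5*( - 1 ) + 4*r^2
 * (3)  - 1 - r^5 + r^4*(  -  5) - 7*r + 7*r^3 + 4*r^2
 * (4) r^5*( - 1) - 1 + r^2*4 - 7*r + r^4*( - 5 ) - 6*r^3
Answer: 2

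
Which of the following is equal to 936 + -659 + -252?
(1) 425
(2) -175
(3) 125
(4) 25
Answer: 4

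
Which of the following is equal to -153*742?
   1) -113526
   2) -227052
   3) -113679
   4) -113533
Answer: 1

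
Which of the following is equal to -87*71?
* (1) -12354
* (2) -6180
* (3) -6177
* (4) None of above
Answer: 3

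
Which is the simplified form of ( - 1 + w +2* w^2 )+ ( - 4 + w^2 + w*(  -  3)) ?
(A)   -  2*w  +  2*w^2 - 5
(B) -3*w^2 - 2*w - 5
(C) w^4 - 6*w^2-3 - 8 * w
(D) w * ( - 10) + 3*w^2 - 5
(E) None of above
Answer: E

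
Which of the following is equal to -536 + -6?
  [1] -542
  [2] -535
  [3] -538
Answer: 1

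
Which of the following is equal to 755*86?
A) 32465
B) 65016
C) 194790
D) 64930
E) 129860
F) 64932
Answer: D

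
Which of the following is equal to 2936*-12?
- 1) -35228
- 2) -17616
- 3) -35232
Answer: 3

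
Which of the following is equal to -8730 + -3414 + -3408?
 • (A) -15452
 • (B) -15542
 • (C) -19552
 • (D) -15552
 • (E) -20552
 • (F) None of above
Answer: D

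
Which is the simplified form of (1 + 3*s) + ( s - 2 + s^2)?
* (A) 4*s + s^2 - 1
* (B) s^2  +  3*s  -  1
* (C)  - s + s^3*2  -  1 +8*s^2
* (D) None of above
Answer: A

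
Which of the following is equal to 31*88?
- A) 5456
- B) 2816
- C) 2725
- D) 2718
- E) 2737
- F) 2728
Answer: F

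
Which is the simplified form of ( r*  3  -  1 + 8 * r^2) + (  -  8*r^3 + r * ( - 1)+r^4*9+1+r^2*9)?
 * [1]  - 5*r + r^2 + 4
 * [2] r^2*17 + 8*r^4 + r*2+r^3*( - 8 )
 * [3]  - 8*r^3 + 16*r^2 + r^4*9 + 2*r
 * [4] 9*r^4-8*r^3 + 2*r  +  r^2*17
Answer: 4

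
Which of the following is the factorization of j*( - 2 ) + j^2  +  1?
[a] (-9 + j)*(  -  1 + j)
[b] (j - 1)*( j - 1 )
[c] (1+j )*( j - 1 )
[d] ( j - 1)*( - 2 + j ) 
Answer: b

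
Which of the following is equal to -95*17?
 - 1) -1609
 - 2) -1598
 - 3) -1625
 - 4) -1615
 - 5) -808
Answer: 4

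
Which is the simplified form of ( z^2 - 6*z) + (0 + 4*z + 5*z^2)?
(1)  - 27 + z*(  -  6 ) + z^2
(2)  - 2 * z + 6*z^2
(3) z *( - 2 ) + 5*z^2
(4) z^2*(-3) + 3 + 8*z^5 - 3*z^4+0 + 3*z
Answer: 2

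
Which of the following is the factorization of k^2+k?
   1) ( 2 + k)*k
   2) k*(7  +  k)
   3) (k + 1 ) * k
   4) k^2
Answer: 3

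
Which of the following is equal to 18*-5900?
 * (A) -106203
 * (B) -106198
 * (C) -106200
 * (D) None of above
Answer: C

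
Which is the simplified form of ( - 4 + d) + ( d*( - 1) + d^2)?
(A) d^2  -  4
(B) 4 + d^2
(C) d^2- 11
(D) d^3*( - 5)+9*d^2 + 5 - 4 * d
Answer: A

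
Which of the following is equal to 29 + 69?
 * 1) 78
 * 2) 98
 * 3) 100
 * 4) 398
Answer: 2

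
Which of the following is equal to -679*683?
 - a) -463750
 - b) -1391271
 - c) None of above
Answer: c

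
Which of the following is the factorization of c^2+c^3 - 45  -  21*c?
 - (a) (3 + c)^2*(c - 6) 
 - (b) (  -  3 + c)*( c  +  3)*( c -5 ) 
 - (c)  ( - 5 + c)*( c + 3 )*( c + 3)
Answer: c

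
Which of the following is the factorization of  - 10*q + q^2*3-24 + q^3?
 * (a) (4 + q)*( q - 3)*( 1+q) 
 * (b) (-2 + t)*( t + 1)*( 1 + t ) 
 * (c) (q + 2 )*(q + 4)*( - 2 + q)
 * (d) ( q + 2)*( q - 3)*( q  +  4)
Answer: d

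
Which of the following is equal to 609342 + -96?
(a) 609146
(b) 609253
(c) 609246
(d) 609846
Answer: c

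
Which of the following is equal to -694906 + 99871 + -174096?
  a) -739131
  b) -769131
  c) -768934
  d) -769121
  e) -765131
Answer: b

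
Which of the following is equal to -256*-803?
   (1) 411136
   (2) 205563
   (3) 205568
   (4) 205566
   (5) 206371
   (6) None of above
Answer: 3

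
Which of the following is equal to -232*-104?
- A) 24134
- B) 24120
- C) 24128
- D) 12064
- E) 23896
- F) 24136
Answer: C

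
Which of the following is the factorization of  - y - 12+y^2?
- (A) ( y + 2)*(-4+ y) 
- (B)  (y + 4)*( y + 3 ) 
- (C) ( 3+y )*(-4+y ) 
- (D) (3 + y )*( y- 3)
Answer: C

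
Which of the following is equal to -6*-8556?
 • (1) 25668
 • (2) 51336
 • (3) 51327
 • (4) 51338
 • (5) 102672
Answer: 2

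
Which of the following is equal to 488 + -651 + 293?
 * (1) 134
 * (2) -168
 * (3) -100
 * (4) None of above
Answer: 4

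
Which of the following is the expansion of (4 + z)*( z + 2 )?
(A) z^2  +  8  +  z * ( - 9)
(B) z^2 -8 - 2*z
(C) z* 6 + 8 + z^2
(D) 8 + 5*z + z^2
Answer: C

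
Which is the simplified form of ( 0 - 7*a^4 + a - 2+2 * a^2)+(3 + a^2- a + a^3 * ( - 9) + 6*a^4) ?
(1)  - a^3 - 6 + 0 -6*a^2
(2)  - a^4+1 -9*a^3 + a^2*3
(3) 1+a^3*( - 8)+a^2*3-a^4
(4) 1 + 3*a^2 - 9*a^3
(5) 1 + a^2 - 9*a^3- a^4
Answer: 2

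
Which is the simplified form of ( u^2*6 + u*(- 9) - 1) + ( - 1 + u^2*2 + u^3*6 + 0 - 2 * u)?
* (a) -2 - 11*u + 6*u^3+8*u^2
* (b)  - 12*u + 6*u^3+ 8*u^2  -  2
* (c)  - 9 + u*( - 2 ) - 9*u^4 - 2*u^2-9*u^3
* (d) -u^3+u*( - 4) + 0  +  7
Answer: a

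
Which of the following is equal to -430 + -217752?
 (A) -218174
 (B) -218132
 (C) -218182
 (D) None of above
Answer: C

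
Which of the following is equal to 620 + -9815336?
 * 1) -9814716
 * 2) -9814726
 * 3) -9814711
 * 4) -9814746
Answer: 1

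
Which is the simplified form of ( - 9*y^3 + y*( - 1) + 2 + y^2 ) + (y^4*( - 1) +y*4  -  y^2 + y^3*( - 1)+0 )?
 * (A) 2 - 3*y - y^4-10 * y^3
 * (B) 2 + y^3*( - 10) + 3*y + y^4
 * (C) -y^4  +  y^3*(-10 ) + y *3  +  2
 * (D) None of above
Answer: C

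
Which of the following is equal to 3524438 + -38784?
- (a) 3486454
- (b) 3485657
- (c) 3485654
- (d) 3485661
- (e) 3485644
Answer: c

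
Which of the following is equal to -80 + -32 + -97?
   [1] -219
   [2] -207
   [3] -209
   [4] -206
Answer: 3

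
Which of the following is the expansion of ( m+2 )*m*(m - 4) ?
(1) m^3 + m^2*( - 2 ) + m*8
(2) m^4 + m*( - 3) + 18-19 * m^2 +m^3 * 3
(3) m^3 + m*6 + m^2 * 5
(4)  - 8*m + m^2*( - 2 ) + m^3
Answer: 4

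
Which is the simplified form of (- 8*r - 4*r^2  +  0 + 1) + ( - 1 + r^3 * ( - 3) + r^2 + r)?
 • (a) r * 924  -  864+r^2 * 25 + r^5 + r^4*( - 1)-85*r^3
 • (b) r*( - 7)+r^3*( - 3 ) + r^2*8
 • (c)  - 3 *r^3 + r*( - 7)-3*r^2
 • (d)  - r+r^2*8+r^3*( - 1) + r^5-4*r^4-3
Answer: c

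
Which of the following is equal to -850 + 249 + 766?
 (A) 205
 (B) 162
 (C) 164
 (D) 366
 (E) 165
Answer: E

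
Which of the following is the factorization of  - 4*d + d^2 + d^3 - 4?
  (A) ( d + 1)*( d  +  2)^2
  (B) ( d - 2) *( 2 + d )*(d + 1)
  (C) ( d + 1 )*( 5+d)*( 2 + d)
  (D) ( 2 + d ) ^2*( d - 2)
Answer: B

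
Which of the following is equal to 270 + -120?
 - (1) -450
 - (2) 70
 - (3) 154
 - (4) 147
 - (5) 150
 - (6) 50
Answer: 5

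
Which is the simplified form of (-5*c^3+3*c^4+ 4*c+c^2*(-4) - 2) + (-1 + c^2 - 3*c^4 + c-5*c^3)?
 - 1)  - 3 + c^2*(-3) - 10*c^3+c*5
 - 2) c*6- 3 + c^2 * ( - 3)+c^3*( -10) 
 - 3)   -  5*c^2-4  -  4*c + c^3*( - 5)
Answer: 1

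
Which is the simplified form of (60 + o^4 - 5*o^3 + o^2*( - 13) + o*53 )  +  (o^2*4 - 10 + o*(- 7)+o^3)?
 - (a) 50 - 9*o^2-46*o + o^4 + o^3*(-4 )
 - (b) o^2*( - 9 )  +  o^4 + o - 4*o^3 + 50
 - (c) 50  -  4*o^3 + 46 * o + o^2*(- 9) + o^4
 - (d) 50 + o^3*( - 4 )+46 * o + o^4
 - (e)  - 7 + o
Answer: c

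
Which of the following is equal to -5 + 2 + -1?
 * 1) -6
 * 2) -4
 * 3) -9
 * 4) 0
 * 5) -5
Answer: 2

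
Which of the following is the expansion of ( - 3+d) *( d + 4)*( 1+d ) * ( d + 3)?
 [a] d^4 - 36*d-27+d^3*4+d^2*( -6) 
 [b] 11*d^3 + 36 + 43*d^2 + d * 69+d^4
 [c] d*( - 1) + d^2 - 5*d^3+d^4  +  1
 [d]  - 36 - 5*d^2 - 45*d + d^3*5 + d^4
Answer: d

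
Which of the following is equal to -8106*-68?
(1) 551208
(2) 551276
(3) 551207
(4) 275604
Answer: 1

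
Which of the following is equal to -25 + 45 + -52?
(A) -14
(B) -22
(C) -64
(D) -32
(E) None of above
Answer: D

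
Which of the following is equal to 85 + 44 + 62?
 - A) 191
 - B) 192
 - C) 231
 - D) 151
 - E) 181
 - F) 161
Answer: A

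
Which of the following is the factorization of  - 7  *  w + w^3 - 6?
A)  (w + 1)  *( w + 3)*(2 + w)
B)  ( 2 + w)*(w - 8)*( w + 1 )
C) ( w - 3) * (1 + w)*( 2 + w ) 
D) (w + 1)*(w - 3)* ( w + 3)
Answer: C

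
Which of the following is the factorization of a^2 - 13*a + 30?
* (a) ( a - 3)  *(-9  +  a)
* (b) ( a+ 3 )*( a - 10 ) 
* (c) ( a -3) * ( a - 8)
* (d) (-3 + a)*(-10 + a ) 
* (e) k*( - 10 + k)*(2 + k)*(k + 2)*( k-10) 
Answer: d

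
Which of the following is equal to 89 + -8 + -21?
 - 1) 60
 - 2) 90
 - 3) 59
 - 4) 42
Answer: 1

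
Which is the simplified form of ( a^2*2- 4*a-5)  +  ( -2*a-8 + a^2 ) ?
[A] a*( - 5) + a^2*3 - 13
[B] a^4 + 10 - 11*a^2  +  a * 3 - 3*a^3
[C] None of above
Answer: C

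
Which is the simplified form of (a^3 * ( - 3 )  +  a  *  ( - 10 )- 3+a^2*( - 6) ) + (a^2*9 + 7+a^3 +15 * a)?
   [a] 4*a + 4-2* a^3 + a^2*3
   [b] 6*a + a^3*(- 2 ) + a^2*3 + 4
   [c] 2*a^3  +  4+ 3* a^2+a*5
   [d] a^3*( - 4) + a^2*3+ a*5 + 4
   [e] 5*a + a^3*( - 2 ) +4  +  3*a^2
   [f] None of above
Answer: e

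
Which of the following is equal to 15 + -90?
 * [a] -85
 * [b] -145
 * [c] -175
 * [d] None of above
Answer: d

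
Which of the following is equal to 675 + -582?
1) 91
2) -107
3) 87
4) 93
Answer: 4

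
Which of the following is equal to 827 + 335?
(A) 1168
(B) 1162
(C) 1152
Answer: B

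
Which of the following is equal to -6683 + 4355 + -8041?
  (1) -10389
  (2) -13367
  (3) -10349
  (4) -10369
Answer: 4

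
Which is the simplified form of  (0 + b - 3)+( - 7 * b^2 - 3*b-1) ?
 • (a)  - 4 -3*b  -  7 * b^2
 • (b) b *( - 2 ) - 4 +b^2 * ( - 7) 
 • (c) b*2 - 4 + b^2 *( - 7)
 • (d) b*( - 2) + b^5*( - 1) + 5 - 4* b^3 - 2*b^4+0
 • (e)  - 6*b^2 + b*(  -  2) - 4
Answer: b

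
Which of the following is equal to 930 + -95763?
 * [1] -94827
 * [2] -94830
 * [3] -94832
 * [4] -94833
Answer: 4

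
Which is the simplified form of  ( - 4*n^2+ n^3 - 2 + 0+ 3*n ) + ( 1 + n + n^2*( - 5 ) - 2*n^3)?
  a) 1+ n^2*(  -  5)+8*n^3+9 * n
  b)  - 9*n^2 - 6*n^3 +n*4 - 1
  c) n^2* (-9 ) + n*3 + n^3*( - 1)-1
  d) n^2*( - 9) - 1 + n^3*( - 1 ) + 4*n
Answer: d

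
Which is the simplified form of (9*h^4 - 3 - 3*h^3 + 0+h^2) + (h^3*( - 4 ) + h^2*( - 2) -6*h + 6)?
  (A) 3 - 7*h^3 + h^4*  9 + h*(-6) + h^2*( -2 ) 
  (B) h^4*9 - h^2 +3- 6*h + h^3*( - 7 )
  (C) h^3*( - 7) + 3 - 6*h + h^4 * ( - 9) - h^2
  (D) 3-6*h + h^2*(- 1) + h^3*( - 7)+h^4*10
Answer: B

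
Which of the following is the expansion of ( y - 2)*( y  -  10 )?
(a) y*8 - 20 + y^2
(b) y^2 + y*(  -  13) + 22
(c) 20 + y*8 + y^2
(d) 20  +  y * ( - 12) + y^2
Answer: d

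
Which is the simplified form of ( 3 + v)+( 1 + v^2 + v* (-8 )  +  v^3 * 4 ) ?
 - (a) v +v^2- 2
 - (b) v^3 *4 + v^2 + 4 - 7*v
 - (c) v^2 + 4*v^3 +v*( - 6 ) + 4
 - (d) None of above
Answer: b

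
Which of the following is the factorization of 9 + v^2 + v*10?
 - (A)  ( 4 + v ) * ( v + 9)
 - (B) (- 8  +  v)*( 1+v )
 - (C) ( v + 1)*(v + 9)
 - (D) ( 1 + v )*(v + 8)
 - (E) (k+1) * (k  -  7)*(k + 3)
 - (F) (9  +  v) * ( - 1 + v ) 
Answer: C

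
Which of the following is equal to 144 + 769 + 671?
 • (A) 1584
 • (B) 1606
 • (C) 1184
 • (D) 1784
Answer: A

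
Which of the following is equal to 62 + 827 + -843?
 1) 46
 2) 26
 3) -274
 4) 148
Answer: 1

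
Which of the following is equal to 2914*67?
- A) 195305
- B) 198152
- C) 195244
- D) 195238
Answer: D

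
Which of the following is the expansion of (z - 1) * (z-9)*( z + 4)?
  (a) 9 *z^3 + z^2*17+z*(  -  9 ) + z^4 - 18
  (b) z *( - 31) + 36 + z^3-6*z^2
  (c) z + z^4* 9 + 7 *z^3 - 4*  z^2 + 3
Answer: b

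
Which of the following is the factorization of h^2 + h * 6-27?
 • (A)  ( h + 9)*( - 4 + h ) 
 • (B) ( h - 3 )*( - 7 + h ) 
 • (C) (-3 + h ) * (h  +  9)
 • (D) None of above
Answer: C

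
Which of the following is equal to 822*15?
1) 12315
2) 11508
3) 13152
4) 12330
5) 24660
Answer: 4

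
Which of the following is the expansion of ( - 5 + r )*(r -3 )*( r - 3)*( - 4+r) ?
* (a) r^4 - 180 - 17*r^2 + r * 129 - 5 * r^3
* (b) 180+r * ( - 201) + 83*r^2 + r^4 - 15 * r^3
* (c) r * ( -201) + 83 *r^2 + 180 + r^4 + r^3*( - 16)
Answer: b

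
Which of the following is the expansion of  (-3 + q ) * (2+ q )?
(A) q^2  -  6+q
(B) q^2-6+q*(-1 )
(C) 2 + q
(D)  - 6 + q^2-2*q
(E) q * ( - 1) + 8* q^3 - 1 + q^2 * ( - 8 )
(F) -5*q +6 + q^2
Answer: B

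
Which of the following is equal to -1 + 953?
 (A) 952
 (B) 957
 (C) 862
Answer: A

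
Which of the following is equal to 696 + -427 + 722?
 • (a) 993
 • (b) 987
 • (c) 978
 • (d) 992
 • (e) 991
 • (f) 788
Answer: e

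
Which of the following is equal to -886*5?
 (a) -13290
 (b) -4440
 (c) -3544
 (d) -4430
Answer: d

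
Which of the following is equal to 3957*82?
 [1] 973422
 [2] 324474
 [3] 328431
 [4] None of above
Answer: 2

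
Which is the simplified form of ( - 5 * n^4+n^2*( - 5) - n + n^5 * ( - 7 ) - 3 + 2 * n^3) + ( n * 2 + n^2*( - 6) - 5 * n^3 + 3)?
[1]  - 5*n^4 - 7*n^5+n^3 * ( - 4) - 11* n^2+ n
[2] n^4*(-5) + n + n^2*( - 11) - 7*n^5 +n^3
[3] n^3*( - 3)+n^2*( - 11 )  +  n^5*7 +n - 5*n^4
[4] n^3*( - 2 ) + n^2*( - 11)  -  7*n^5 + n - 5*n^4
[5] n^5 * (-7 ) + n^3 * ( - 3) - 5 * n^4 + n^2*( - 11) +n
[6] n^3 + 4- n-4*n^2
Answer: 5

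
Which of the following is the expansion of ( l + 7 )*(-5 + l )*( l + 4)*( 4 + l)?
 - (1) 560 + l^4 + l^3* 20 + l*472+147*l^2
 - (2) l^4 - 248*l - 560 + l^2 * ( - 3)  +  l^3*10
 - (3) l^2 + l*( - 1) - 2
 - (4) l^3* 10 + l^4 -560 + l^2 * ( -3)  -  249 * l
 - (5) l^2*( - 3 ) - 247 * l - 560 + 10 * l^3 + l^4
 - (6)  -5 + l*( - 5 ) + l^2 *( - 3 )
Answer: 2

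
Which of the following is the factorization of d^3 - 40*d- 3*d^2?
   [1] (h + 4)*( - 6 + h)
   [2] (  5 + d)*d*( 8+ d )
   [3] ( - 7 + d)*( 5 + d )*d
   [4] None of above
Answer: 4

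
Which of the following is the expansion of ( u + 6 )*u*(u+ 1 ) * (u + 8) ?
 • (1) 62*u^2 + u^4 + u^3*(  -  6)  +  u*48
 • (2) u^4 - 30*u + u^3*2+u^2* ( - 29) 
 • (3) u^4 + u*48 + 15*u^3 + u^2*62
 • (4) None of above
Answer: 3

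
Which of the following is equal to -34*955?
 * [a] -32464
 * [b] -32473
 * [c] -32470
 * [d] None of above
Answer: c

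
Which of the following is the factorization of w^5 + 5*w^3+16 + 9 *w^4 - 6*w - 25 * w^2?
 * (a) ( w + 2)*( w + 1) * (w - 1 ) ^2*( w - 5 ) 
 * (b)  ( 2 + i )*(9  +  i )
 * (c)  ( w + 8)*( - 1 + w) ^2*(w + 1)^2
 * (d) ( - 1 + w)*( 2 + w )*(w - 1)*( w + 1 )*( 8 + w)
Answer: d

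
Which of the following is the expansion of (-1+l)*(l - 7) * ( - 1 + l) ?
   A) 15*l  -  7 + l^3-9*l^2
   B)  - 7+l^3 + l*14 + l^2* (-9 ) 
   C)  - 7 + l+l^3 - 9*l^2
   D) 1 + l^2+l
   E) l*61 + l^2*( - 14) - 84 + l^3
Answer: A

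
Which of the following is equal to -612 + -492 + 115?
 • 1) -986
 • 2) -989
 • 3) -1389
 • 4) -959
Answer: 2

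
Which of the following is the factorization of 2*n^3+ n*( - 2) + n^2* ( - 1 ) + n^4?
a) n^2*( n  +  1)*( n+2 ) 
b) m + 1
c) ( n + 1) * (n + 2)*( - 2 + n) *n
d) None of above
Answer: d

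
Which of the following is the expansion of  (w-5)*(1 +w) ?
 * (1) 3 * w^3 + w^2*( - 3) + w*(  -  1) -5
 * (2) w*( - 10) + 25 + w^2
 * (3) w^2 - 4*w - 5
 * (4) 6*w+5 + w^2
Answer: 3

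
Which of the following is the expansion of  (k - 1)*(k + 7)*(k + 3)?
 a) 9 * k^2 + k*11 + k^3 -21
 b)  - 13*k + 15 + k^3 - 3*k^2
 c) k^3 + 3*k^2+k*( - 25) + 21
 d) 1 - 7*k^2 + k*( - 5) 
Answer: a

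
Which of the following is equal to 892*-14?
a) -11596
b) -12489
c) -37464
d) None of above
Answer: d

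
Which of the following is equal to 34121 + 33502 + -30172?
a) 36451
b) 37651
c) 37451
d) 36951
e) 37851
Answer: c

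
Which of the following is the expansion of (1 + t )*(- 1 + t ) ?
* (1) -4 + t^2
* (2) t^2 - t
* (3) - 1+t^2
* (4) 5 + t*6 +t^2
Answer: 3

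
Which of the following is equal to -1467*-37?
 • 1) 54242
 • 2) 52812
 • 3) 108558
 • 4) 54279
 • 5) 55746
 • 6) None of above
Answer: 4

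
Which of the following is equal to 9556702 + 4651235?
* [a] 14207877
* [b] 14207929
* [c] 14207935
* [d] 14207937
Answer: d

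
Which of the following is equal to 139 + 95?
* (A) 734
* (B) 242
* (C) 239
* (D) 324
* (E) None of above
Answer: E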